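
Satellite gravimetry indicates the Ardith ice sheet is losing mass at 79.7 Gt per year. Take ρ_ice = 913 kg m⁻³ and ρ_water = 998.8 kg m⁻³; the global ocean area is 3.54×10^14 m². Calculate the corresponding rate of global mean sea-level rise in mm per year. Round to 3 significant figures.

ρ_w = 998.8 kg m⁻³. Annual water volume added = 79.7 Gt / ρ_w = 7.970×10^13 kg / 998.8 kg m⁻³ = 7.980×10^10 m³.
Δh per year = 7.980×10^10 / 3.54×10^14 = 2.25×10^-4 m = 0.225 mm.

≈ 0.225 mm/yr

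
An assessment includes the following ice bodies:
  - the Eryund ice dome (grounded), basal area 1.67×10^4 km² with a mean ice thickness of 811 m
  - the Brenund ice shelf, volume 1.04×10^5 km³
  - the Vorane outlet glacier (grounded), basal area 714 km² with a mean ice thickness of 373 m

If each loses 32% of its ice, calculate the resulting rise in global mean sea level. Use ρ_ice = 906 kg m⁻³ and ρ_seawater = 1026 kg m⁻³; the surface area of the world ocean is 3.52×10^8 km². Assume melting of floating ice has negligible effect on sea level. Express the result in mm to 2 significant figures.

Eryund: ice volume = 1.67×10^4 km² × 811 m = 1.354×10^4 km³; 0.32 × 1.354×10^4 × (906/1026) = 3827 km³ of water.
The Brenund ice shelf is floating and already displaces its own weight of water, so its melt adds essentially nothing to sea level.
Vorane: ice volume = 714 km² × 373 m = 266.3 km³; 0.32 × 266.3 × (906/1026) = 75.26 km³ of water.
Total added water ≈ 3.902×10^12 m³ over 3.52×10^14 m² → Δh = 0.0111 m = 11 mm.

≈ 11 mm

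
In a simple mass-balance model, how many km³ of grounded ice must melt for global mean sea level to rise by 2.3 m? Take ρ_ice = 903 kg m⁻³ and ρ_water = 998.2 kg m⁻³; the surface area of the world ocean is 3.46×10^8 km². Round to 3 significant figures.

Required water volume = Δh × A = 2.3 m × 3.46×10^14 m² = 7.958×10^14 m³ = 7.958×10^5 km³.
Ice volume = water volume × ρ_w/ρ_ice = 7.958×10^5 × 998.2/903 = 8.80×10^5 km³.

≈ 8.80×10^5 km³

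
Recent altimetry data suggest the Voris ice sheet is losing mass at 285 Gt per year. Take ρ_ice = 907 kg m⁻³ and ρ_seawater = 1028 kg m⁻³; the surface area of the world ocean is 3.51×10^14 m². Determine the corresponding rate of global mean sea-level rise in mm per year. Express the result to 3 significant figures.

≈ 0.790 mm/yr

ρ_w = 1028 kg m⁻³. Annual water volume added = 285 Gt / ρ_w = 2.850×10^14 kg / 1028 kg m⁻³ = 2.772×10^11 m³.
Δh per year = 2.772×10^11 / 3.51×10^14 = 7.90×10^-4 m = 0.790 mm.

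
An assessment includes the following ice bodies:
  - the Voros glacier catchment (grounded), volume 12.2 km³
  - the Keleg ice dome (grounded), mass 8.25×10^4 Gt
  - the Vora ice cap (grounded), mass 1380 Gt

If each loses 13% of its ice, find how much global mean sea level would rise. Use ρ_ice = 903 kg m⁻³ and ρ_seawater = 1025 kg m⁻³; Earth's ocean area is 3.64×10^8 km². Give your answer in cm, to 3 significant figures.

Voros: 0.13 × 12.2 km³ × (903/1025) = 1.397 km³ of water.
Keleg: 0.13 × 8.25×10^4 Gt = 1.072×10^16 kg; dividing by ρ_w = 1025 kg m⁻³ gives 1.046×10^13 m³ of water.
Vora: 0.13 × 1380 Gt = 1.794×10^14 kg; dividing by ρ_w = 1025 kg m⁻³ gives 1.750×10^11 m³ of water.
Total added water ≈ 1.064×10^13 m³ over 3.64×10^14 m² → Δh = 0.0292 m = 2.92 cm.

≈ 2.92 cm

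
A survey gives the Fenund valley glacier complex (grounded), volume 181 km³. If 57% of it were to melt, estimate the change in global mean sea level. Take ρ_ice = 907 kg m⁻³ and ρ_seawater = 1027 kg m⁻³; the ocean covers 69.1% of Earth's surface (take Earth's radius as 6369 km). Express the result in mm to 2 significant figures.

≈ 0.26 mm

Fenund: 0.57 × 181 km³ × (907/1027) = 91.12 km³ of water.
Spread over 3.52×10^14 m² of ocean, Δh = 9.112×10^10 / 3.52×10^14 = 2.59×10^-4 m = 0.26 mm.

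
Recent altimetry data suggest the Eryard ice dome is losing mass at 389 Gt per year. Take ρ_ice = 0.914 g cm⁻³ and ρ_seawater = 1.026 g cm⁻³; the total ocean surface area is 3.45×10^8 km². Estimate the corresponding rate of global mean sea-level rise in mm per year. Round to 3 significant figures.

≈ 1.10 mm/yr

ρ_w = 1.026 g cm⁻³ = 1026 kg m⁻³. Annual water volume added = 389 Gt / ρ_w = 3.890×10^14 kg / 1026 kg m⁻³ = 3.791×10^11 m³.
Δh per year = 3.791×10^11 / 3.45×10^14 = 1.10×10^-3 m = 1.10 mm.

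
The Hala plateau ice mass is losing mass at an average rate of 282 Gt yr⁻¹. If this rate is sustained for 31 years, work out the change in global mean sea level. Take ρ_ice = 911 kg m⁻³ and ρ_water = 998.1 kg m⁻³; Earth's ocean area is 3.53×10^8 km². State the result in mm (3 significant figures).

Total mass lost = 282 Gt/yr × 31 yr = 8742 Gt = 8.742×10^15 kg.
ρ_w = 998.1 kg m⁻³, so water volume = 8.742×10^15 / 998.1 = 8.759×10^12 m³.
Δh = 8.759×10^12 / 3.53×10^14 = 0.0248 m = 24.8 mm.

≈ 24.8 mm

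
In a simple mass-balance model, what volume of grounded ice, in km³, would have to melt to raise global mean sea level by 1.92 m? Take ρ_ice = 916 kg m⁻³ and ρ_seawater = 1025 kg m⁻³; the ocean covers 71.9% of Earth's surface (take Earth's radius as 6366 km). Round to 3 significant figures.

Required water volume = Δh × A = 1.92 m × 3.66×10^14 m² = 7.030×10^14 m³ = 7.030×10^5 km³.
Ice volume = water volume × ρ_w/ρ_ice = 7.030×10^5 × 1025/916 = 7.87×10^5 km³.

≈ 7.87×10^5 km³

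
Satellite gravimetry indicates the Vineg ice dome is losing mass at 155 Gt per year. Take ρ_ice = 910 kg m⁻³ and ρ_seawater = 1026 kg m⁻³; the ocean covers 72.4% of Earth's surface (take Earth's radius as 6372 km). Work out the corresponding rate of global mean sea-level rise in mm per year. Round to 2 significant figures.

≈ 0.41 mm/yr

ρ_w = 1026 kg m⁻³. Annual water volume added = 155 Gt / ρ_w = 1.550×10^14 kg / 1026 kg m⁻³ = 1.511×10^11 m³.
Δh per year = 1.511×10^11 / 3.69×10^14 = 4.09×10^-4 m = 0.41 mm.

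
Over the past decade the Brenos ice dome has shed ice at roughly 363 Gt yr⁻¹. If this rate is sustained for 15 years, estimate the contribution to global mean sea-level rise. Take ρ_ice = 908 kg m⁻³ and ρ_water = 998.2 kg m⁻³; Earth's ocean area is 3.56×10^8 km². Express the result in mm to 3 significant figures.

Total mass lost = 363 Gt/yr × 15 yr = 5445 Gt = 5.445×10^15 kg.
ρ_w = 998.2 kg m⁻³, so water volume = 5.445×10^15 / 998.2 = 5.455×10^12 m³.
Δh = 5.455×10^12 / 3.56×10^14 = 0.0153 m = 15.3 mm.

≈ 15.3 mm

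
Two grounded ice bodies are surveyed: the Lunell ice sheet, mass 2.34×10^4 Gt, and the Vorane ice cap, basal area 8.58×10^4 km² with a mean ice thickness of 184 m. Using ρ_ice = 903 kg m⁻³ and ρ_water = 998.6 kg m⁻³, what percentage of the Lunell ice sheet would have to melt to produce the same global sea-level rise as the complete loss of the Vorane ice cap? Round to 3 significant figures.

≈ 60.9 %

Equal sea-level rise means equal mass of meltwater, i.e. equal mass of ice lost.
Ice mass of Vorane: 1.426×10^16 kg; ice mass of Lunell: 2.340×10^16 kg.
Fraction required = 1.426×10^16 / 2.340×10^16 = 0.609 → 60.9 %.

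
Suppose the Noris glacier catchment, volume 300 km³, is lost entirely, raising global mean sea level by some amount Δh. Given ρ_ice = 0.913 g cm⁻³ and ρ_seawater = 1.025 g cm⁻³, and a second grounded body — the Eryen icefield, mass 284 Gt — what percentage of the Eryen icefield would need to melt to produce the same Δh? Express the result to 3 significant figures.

≈ 96.4 %

Equal sea-level rise means equal mass of meltwater, i.e. equal mass of ice lost.
Ice mass of Noris: 2.739×10^14 kg; ice mass of Eryen: 2.840×10^14 kg.
Fraction required = 2.739×10^14 / 2.840×10^14 = 0.964 → 96.4 %.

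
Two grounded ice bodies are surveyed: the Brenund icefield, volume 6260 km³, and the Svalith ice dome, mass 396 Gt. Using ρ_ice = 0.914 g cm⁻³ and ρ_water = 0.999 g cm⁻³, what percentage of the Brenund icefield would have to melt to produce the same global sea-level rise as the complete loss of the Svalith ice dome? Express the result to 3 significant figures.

≈ 6.92 %

Equal sea-level rise means equal mass of meltwater, i.e. equal mass of ice lost.
Ice mass of Svalith: 3.960×10^14 kg; ice mass of Brenund: 5.722×10^15 kg.
Fraction required = 3.960×10^14 / 5.722×10^15 = 0.0692 → 6.92 %.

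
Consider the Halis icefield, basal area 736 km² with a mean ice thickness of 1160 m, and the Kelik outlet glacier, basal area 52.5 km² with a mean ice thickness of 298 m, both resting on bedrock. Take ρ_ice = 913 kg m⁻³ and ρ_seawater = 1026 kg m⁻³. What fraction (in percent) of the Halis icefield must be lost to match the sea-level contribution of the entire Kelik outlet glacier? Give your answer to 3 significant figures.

Equal sea-level rise means equal mass of meltwater, i.e. equal mass of ice lost.
Ice mass of Kelik: 1.428×10^13 kg; ice mass of Halis: 7.795×10^14 kg.
Fraction required = 1.428×10^13 / 7.795×10^14 = 0.0183 → 1.83 %.

≈ 1.83 %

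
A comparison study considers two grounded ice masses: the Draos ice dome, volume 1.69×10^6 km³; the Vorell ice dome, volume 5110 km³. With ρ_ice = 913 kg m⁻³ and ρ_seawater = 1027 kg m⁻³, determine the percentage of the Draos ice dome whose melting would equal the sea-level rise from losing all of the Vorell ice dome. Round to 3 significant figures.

Equal sea-level rise means equal mass of meltwater, i.e. equal mass of ice lost.
Ice mass of Vorell: 4.665×10^15 kg; ice mass of Draos: 1.543×10^18 kg.
Fraction required = 4.665×10^15 / 1.543×10^18 = 3.02×10^-3 → 0.302 %.

≈ 0.302 %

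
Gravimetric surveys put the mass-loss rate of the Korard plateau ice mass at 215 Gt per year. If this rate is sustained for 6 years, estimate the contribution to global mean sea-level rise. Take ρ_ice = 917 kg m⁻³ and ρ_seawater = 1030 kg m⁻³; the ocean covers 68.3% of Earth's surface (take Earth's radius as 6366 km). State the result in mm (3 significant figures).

≈ 3.60 mm

Total mass lost = 215 Gt/yr × 6 yr = 1290 Gt = 1.290×10^15 kg.
ρ_w = 1030 kg m⁻³, so water volume = 1.290×10^15 / 1030 = 1.252×10^12 m³.
Δh = 1.252×10^12 / 3.48×10^14 = 3.60×10^-3 m = 3.60 mm.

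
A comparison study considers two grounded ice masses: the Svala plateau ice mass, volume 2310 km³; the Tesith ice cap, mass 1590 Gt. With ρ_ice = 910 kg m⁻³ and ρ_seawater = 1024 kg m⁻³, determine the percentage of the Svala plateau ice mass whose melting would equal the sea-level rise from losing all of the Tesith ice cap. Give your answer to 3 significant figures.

≈ 75.6 %

Equal sea-level rise means equal mass of meltwater, i.e. equal mass of ice lost.
Ice mass of Tesith: 1.590×10^15 kg; ice mass of Svala: 2.102×10^15 kg.
Fraction required = 1.590×10^15 / 2.102×10^15 = 0.756 → 75.6 %.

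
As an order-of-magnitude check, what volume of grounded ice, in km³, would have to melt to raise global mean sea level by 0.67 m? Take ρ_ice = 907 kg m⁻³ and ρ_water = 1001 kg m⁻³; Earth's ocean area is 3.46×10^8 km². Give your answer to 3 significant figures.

Required water volume = Δh × A = 0.67 m × 3.46×10^14 m² = 2.318×10^14 m³ = 2.318×10^5 km³.
Ice volume = water volume × ρ_w/ρ_ice = 2.318×10^5 × 1001/907 = 2.56×10^5 km³.

≈ 2.56×10^5 km³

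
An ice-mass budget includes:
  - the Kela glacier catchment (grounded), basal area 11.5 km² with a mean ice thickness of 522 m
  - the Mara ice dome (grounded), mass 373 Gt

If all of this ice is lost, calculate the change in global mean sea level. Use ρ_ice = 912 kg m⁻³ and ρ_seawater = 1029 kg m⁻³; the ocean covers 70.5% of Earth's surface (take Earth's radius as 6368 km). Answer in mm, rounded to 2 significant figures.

Kela: ice volume = 11.5 km² × 522 m = 6.003 km³; 6.003 × (912/1029) = 5.320 km³ of water.
Mara: 373 Gt = 3.730×10^14 kg; dividing by ρ_w = 1029 kg m⁻³ gives 3.625×10^11 m³ of water.
Total added water ≈ 3.678×10^11 m³ over 3.59×10^14 m² → Δh = 1.02×10^-3 m = 1.0 mm.

≈ 1.0 mm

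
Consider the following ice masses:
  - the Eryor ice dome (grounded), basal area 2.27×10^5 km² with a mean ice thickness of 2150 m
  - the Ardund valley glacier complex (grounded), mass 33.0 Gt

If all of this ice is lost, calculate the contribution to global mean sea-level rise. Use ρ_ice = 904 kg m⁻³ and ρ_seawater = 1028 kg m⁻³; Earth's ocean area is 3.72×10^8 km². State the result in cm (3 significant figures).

≈ 115 cm

Eryor: ice volume = 2.27×10^5 km² × 2150 m = 4.880×10^5 km³; 4.880×10^5 × (904/1028) = 4.292×10^5 km³ of water.
Ardund: 33.0 Gt = 3.300×10^13 kg; dividing by ρ_w = 1028 kg m⁻³ gives 3.210×10^10 m³ of water.
Total added water ≈ 4.292×10^14 m³ over 3.72×10^14 m² → Δh = 1.15 m = 115 cm.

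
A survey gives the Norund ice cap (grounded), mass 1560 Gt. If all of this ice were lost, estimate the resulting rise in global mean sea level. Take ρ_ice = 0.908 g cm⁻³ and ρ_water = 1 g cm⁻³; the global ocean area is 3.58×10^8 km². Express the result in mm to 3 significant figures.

Norund: 1560 Gt = 1.560×10^15 kg; dividing by ρ_w = 1 g cm⁻³ = 1000 kg m⁻³ gives 1.560×10^12 m³ of water.
Spread over 3.58×10^14 m² of ocean, Δh = 1.560×10^12 / 3.58×10^14 = 4.36×10^-3 m = 4.36 mm.

≈ 4.36 mm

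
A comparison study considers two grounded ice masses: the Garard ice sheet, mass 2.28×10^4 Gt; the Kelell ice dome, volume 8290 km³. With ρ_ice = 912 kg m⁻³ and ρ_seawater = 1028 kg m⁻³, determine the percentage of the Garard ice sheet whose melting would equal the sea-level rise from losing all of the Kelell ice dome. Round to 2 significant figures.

≈ 33 %

Equal sea-level rise means equal mass of meltwater, i.e. equal mass of ice lost.
Ice mass of Kelell: 7.560×10^15 kg; ice mass of Garard: 2.280×10^16 kg.
Fraction required = 7.560×10^15 / 2.280×10^16 = 0.332 → 33 %.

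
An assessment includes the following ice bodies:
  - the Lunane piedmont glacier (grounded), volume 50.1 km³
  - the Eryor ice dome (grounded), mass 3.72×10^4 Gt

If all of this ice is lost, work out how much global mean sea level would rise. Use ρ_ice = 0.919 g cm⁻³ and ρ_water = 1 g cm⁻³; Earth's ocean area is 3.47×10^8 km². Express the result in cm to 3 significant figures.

Lunane: 50.1 km³ × (919/1000) = 46.04 km³ of water.
Eryor: 3.72×10^4 Gt = 3.720×10^16 kg; dividing by ρ_w = 1 g cm⁻³ = 1000 kg m⁻³ gives 3.720×10^13 m³ of water.
Total added water ≈ 3.725×10^13 m³ over 3.47×10^14 m² → Δh = 0.107 m = 10.7 cm.

≈ 10.7 cm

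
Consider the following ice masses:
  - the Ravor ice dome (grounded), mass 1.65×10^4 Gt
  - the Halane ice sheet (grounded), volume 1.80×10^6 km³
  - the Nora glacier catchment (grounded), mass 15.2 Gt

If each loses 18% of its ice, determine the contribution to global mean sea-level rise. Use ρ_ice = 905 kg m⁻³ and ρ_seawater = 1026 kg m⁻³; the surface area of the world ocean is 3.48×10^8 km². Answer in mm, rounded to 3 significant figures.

≈ 830 mm

Ravor: 0.18 × 1.65×10^4 Gt = 2.970×10^15 kg; dividing by ρ_w = 1026 kg m⁻³ gives 2.895×10^12 m³ of water.
Halane: 0.18 × 1.80×10^6 km³ × (905/1026) = 2.858×10^5 km³ of water.
Nora: 0.18 × 15.2 Gt = 2.736×10^12 kg; dividing by ρ_w = 1026 kg m⁻³ gives 2.667×10^9 m³ of water.
Total added water ≈ 2.887×10^14 m³ over 3.48×10^14 m² → Δh = 0.830 m = 830 mm.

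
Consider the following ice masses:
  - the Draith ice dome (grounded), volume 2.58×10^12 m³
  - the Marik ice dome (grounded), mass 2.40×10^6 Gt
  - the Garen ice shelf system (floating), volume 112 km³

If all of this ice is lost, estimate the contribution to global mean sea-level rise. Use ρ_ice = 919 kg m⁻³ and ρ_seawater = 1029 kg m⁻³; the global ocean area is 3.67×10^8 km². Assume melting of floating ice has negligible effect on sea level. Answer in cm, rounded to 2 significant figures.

Draith: 2.58×10^12 m³ × (919/1029) = 2.304×10^12 m³ of water.
Marik: 2.40×10^6 Gt = 2.400×10^18 kg; dividing by ρ_w = 1029 kg m⁻³ gives 2.332×10^15 m³ of water.
The Garen ice shelf system is floating and already displaces its own weight of water, so its melt adds essentially nothing to sea level.
Total added water ≈ 2.335×10^15 m³ over 3.67×10^14 m² → Δh = 6.36 m = 640 cm.

≈ 640 cm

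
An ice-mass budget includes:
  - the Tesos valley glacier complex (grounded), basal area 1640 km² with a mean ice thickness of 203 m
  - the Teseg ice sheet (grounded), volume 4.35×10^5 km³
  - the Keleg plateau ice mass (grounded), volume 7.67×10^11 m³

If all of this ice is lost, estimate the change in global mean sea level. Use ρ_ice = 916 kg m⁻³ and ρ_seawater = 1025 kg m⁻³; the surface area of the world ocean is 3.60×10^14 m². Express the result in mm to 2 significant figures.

≈ 1100 mm

Tesos: ice volume = 1640 km² × 203 m = 332.9 km³; 332.9 × (916/1025) = 297.5 km³ of water.
Teseg: 4.35×10^5 km³ × (916/1025) = 3.887×10^5 km³ of water.
Keleg: 7.67×10^11 m³ × (916/1025) = 6.854×10^11 m³ of water.
Total added water ≈ 3.897×10^14 m³ over 3.60×10^14 m² → Δh = 1.08 m = 1100 mm.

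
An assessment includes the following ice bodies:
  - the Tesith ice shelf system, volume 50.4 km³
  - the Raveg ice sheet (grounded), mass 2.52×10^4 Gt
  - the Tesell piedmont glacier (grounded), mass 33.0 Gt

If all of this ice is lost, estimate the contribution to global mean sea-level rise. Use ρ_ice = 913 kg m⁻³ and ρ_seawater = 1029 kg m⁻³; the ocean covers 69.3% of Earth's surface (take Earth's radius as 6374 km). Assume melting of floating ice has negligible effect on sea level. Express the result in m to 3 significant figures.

The Tesith ice shelf system is floating and already displaces its own weight of water, so its melt adds essentially nothing to sea level.
Raveg: 2.52×10^4 Gt = 2.520×10^16 kg; dividing by ρ_w = 1029 kg m⁻³ gives 2.449×10^13 m³ of water.
Tesell: 33.0 Gt = 3.300×10^13 kg; dividing by ρ_w = 1029 kg m⁻³ gives 3.207×10^10 m³ of water.
Total added water ≈ 2.452×10^13 m³ over 3.54×10^14 m² → Δh = 0.0693 m.

≈ 0.0693 m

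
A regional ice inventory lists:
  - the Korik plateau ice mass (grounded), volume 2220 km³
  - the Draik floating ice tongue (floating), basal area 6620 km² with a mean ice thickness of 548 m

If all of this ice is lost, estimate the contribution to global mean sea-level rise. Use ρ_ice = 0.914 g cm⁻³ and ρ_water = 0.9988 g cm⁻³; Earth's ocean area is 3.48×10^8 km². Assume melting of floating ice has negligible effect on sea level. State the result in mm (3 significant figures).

Korik: 2220 km³ × (914/998.8) = 2032 km³ of water.
The Draik floating ice tongue is floating and already displaces its own weight of water, so its melt adds essentially nothing to sea level.
Total added water ≈ 2.032×10^12 m³ over 3.48×10^14 m² → Δh = 5.84×10^-3 m = 5.84 mm.

≈ 5.84 mm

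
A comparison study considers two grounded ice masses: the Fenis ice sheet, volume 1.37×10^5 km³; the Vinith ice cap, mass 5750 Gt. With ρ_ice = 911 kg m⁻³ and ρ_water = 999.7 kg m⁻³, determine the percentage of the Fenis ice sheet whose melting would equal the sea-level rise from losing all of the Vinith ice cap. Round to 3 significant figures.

Equal sea-level rise means equal mass of meltwater, i.e. equal mass of ice lost.
Ice mass of Vinith: 5.750×10^15 kg; ice mass of Fenis: 1.248×10^17 kg.
Fraction required = 5.750×10^15 / 1.248×10^17 = 0.0461 → 4.61 %.

≈ 4.61 %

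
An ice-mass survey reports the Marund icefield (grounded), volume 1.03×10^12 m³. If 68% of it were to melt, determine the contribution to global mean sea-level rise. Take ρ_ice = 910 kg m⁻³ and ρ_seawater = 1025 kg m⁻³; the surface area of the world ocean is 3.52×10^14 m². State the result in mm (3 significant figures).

≈ 1.77 mm

Marund: 0.68 × 1.03×10^12 m³ × (910/1025) = 6.218×10^11 m³ of water.
Spread over 3.52×10^14 m² of ocean, Δh = 6.218×10^11 / 3.52×10^14 = 1.77×10^-3 m = 1.77 mm.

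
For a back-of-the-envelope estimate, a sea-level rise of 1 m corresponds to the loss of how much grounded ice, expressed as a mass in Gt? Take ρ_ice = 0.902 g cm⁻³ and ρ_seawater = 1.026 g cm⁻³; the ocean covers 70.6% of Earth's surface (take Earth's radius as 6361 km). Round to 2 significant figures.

Required water volume = Δh × A = 1 m × 3.59×10^14 m² = 3.590×10^14 m³.
ρ_w = 1.026 g cm⁻³ = 1026 kg m⁻³, so the mass of water = 3.590×10^14 m³ × 1026 kg m⁻³ = 3.683×10^17 kg = 3.7×10^5 Gt (and the same mass of ice, by conservation).

≈ 3.7×10^5 Gt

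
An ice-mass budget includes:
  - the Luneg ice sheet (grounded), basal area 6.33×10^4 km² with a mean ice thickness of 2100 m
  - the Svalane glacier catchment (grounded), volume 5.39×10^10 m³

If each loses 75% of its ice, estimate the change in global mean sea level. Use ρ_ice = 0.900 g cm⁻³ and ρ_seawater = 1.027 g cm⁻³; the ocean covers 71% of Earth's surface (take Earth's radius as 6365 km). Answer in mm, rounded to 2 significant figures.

Luneg: ice volume = 6.33×10^4 km² × 2100 m = 1.329×10^5 km³; 0.75 × 1.329×10^5 × (900/1027) = 8.737×10^4 km³ of water.
Svalane: 0.75 × 5.39×10^10 m³ × (900/1027) = 3.543×10^10 m³ of water.
Total added water ≈ 8.740×10^13 m³ over 3.61×10^14 m² → Δh = 0.242 m = 240 mm.

≈ 240 mm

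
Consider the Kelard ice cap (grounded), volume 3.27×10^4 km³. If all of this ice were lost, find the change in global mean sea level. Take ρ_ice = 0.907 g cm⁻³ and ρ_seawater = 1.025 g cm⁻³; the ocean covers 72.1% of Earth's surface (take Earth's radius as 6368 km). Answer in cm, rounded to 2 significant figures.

≈ 7.9 cm

Kelard: 3.27×10^4 km³ × (907/1025) = 2.894×10^4 km³ of water.
Spread over 3.67×10^14 m² of ocean, Δh = 2.894×10^13 / 3.67×10^14 = 0.0788 m = 7.9 cm.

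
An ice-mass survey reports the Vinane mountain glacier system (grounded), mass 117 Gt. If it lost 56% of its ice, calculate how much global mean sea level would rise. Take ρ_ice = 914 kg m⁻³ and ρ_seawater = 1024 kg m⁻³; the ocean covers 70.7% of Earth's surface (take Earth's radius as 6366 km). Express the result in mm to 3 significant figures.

≈ 0.178 mm

Vinane: 0.56 × 117 Gt = 6.552×10^13 kg; dividing by ρ_w = 1024 kg m⁻³ gives 6.398×10^10 m³ of water.
Spread over 3.60×10^14 m² of ocean, Δh = 6.398×10^10 / 3.60×10^14 = 1.78×10^-4 m = 0.178 mm.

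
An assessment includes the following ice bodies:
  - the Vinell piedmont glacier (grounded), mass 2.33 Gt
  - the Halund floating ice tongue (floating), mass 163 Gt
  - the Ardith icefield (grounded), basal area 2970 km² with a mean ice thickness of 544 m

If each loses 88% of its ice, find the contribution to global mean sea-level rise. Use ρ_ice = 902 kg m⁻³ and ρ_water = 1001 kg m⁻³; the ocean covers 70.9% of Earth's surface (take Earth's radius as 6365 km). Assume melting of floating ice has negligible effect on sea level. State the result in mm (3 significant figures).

≈ 3.56 mm

Vinell: 0.88 × 2.33 Gt = 2.050×10^12 kg; dividing by ρ_w = 1001 kg m⁻³ gives 2.048×10^9 m³ of water.
The Halund floating ice tongue is floating and already displaces its own weight of water, so its melt adds essentially nothing to sea level.
Ardith: ice volume = 2970 km² × 544 m = 1616 km³; 0.88 × 1616 × (902/1001) = 1281 km³ of water.
Total added water ≈ 1.283×10^12 m³ over 3.61×10^14 m² → Δh = 3.56×10^-3 m = 3.56 mm.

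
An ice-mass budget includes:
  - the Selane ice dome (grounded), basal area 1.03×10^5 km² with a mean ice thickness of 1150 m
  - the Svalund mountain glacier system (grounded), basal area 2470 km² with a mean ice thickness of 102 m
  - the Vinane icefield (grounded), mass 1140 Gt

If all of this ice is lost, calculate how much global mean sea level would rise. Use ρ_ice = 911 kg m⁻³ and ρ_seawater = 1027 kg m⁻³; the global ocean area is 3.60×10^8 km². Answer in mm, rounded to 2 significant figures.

≈ 300 mm

Selane: ice volume = 1.03×10^5 km² × 1150 m = 1.184×10^5 km³; 1.184×10^5 × (911/1027) = 1.051×10^5 km³ of water.
Svalund: ice volume = 2470 km² × 102 m = 251.9 km³; 251.9 × (911/1027) = 223.5 km³ of water.
Vinane: 1140 Gt = 1.140×10^15 kg; dividing by ρ_w = 1027 kg m⁻³ gives 1.110×10^12 m³ of water.
Total added water ≈ 1.064×10^14 m³ over 3.60×10^14 m² → Δh = 0.296 m = 300 mm.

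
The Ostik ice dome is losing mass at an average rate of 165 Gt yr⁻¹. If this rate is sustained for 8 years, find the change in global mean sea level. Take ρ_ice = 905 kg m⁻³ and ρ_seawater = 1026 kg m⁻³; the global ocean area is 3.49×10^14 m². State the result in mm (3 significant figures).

≈ 3.69 mm

Total mass lost = 165 Gt/yr × 8 yr = 1320 Gt = 1.320×10^15 kg.
ρ_w = 1026 kg m⁻³, so water volume = 1.320×10^15 / 1026 = 1.287×10^12 m³.
Δh = 1.287×10^12 / 3.49×10^14 = 3.69×10^-3 m = 3.69 mm.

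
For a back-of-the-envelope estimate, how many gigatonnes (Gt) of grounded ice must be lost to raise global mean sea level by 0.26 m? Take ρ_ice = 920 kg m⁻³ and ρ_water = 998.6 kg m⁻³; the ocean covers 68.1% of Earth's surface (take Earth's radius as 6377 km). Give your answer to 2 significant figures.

≈ 9.0×10^4 Gt

Required water volume = Δh × A = 0.26 m × 3.48×10^14 m² = 9.048×10^13 m³.
ρ_w = 998.6 kg m⁻³, so the mass of water = 9.048×10^13 m³ × 998.6 kg m⁻³ = 9.036×10^16 kg = 9.0×10^4 Gt (and the same mass of ice, by conservation).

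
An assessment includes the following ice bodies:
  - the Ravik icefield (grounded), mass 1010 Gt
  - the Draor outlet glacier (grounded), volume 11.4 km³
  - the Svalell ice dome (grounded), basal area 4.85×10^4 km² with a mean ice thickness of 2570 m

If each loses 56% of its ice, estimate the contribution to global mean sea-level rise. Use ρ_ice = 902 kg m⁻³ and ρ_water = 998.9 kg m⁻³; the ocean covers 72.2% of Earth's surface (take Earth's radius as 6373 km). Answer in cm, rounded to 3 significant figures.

≈ 17.3 cm

Ravik: 0.56 × 1010 Gt = 5.656×10^14 kg; dividing by ρ_w = 998.9 kg m⁻³ gives 5.662×10^11 m³ of water.
Draor: 0.56 × 11.4 km³ × (902/998.9) = 5.765 km³ of water.
Svalell: ice volume = 4.85×10^4 km² × 2570 m = 1.246×10^5 km³; 0.56 × 1.246×10^5 × (902/998.9) = 6.303×10^4 km³ of water.
Total added water ≈ 6.360×10^13 m³ over 3.68×10^14 m² → Δh = 0.173 m = 17.3 cm.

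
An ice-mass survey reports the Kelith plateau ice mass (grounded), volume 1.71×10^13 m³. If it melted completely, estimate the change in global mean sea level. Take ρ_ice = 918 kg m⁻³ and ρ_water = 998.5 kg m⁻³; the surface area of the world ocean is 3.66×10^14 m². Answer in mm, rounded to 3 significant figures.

Kelith: 1.71×10^13 m³ × (918/998.5) = 1.572×10^13 m³ of water.
Spread over 3.66×10^14 m² of ocean, Δh = 1.572×10^13 / 3.66×10^14 = 0.0430 m = 43.0 mm.

≈ 43.0 mm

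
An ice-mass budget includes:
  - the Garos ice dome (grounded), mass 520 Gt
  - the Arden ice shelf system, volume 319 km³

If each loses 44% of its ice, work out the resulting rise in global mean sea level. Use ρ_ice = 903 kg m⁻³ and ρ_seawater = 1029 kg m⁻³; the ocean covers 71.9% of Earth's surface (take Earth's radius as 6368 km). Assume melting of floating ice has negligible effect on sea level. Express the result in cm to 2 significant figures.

≈ 0.061 cm

Garos: 0.44 × 520 Gt = 2.288×10^14 kg; dividing by ρ_w = 1029 kg m⁻³ gives 2.224×10^11 m³ of water.
The Arden ice shelf system is floating and already displaces its own weight of water, so its melt adds essentially nothing to sea level.
Total added water ≈ 2.224×10^11 m³ over 3.66×10^14 m² → Δh = 6.07×10^-4 m = 0.061 cm.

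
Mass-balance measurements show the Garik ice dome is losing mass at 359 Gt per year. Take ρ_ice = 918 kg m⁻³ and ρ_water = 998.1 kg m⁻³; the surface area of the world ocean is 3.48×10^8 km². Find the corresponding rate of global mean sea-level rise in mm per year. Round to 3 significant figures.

ρ_w = 998.1 kg m⁻³. Annual water volume added = 359 Gt / ρ_w = 3.590×10^14 kg / 998.1 kg m⁻³ = 3.597×10^11 m³.
Δh per year = 3.597×10^11 / 3.48×10^14 = 1.03×10^-3 m = 1.03 mm.

≈ 1.03 mm/yr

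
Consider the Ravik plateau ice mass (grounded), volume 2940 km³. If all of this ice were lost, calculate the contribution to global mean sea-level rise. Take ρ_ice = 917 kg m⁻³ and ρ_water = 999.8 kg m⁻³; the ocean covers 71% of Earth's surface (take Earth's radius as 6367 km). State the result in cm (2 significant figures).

≈ 0.75 cm

Ravik: 2940 km³ × (917/999.8) = 2697 km³ of water.
Spread over 3.62×10^14 m² of ocean, Δh = 2.697×10^12 / 3.62×10^14 = 7.46×10^-3 m = 0.75 cm.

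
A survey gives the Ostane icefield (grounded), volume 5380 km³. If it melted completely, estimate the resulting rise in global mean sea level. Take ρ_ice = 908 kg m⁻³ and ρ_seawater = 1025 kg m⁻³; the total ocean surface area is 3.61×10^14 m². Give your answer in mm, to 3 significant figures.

Ostane: 5380 km³ × (908/1025) = 4766 km³ of water.
Spread over 3.61×10^14 m² of ocean, Δh = 4.766×10^12 / 3.61×10^14 = 0.0132 m = 13.2 mm.

≈ 13.2 mm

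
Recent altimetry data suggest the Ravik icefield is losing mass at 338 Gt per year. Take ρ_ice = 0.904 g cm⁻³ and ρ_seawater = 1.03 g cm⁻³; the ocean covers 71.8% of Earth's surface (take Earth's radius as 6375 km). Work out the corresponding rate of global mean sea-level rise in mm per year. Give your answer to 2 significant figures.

≈ 0.89 mm/yr

ρ_w = 1.03 g cm⁻³ = 1030 kg m⁻³. Annual water volume added = 338 Gt / ρ_w = 3.380×10^14 kg / 1030 kg m⁻³ = 3.282×10^11 m³.
Δh per year = 3.282×10^11 / 3.67×10^14 = 8.95×10^-4 m = 0.89 mm.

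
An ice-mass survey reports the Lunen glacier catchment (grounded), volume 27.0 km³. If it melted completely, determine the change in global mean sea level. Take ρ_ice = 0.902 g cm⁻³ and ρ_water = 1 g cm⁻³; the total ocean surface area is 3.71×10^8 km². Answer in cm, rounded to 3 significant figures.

Lunen: 27.0 km³ × (902/1000) = 24.35 km³ of water.
Spread over 3.71×10^14 m² of ocean, Δh = 2.435×10^10 / 3.71×10^14 = 6.56×10^-5 m = 6.56×10^-3 cm.

≈ 6.56×10^-3 cm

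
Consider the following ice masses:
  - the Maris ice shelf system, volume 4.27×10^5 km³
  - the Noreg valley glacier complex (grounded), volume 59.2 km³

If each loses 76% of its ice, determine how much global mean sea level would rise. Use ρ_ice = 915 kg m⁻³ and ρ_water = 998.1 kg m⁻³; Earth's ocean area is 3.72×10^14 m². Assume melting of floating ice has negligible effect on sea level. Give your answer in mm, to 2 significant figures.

The Maris ice shelf system is floating and already displaces its own weight of water, so its melt adds essentially nothing to sea level.
Noreg: 0.76 × 59.2 km³ × (915/998.1) = 41.25 km³ of water.
Total added water ≈ 4.125×10^10 m³ over 3.72×10^14 m² → Δh = 1.11×10^-4 m = 0.11 mm.

≈ 0.11 mm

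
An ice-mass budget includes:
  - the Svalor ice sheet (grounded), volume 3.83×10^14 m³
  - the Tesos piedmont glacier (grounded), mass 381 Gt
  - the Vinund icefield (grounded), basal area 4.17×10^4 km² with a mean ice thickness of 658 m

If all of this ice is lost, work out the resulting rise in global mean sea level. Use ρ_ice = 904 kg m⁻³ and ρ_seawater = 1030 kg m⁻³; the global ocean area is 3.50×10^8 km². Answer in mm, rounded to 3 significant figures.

Svalor: 3.83×10^14 m³ × (904/1030) = 3.361×10^14 m³ of water.
Tesos: 381 Gt = 3.810×10^14 kg; dividing by ρ_w = 1030 kg m⁻³ gives 3.699×10^11 m³ of water.
Vinund: ice volume = 4.17×10^4 km² × 658 m = 2.744×10^4 km³; 2.744×10^4 × (904/1030) = 2.408×10^4 km³ of water.
Total added water ≈ 3.606×10^14 m³ over 3.50×10^14 m² → Δh = 1.03 m = 1030 mm.

≈ 1030 mm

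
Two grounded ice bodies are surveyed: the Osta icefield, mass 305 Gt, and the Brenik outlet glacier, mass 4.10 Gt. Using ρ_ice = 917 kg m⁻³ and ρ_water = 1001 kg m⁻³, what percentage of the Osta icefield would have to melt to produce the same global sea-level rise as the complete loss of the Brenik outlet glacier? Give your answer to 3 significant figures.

Equal sea-level rise means equal mass of meltwater, i.e. equal mass of ice lost.
Ice mass of Brenik: 4.100×10^12 kg; ice mass of Osta: 3.050×10^14 kg.
Fraction required = 4.100×10^12 / 3.050×10^14 = 0.0134 → 1.34 %.

≈ 1.34 %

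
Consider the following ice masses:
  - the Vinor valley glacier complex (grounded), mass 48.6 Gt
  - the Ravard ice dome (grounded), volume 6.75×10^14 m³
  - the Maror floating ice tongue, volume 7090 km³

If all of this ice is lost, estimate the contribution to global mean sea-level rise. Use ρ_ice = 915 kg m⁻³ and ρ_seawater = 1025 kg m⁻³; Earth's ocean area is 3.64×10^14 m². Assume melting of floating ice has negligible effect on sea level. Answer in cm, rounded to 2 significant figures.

Vinor: 48.6 Gt = 4.860×10^13 kg; dividing by ρ_w = 1025 kg m⁻³ gives 4.741×10^10 m³ of water.
Ravard: 6.75×10^14 m³ × (915/1025) = 6.026×10^14 m³ of water.
The Maror floating ice tongue is floating and already displaces its own weight of water, so its melt adds essentially nothing to sea level.
Total added water ≈ 6.026×10^14 m³ over 3.64×10^14 m² → Δh = 1.66 m = 170 cm.

≈ 170 cm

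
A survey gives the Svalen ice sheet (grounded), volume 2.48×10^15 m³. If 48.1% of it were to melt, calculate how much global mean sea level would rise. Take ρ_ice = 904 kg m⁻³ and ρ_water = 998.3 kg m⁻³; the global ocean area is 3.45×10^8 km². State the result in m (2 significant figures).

Svalen: 0.481 × 2.48×10^15 m³ × (904/998.3) = 1.080×10^15 m³ of water.
Spread over 3.45×10^14 m² of ocean, Δh = 1.080×10^15 / 3.45×10^14 = 3.13 m.

≈ 3.1 m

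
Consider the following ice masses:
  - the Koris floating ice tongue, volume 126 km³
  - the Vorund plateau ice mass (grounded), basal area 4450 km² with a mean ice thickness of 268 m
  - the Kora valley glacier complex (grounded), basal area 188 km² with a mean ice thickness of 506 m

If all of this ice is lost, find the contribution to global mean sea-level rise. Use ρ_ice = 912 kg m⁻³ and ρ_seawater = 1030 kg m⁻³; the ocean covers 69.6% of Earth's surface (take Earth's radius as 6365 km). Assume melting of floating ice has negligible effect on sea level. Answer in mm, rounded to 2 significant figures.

The Koris floating ice tongue is floating and already displaces its own weight of water, so its melt adds essentially nothing to sea level.
Vorund: ice volume = 4450 km² × 268 m = 1193 km³; 1193 × (912/1030) = 1056 km³ of water.
Kora: ice volume = 188 km² × 506 m = 95.13 km³; 95.13 × (912/1030) = 84.23 km³ of water.
Total added water ≈ 1.140×10^12 m³ over 3.54×10^14 m² → Δh = 3.22×10^-3 m = 3.2 mm.

≈ 3.2 mm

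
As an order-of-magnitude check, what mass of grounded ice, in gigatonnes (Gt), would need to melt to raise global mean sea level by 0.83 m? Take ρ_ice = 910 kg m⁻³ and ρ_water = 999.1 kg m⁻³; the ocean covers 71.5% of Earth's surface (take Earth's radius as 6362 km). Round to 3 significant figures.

Required water volume = Δh × A = 0.83 m × 3.64×10^14 m² = 3.018×10^14 m³.
ρ_w = 999.1 kg m⁻³, so the mass of water = 3.018×10^14 m³ × 999.1 kg m⁻³ = 3.016×10^17 kg = 3.02×10^5 Gt (and the same mass of ice, by conservation).

≈ 3.02×10^5 Gt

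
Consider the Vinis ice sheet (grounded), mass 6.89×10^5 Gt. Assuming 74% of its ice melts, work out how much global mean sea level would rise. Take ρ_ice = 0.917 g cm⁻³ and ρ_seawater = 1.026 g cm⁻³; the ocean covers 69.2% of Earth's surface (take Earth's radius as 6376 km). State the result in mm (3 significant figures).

Vinis: 0.74 × 6.89×10^5 Gt = 5.099×10^17 kg; dividing by ρ_w = 1.026 g cm⁻³ = 1026 kg m⁻³ gives 4.969×10^14 m³ of water.
Spread over 3.54×10^14 m² of ocean, Δh = 4.969×10^14 / 3.54×10^14 = 1.41 m = 1410 mm.

≈ 1410 mm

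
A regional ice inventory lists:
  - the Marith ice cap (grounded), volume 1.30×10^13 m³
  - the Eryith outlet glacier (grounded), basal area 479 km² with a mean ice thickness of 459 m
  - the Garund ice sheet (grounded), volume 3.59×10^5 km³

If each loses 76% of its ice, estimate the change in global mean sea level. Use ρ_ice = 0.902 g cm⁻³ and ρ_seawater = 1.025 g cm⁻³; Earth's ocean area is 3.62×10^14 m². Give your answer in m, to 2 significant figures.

Marith: 0.76 × 1.30×10^13 m³ × (902/1025) = 8.694×10^12 m³ of water.
Eryith: ice volume = 479 km² × 459 m = 219.9 km³; 0.76 × 219.9 × (902/1025) = 147.0 km³ of water.
Garund: 0.76 × 3.59×10^5 km³ × (902/1025) = 2.401×10^5 km³ of water.
Total added water ≈ 2.489×10^14 m³ over 3.62×10^14 m² → Δh = 0.688 m.

≈ 0.69 m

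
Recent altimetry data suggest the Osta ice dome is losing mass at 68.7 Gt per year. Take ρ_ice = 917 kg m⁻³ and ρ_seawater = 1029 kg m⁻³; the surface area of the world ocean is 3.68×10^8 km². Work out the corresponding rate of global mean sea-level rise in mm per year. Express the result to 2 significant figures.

ρ_w = 1029 kg m⁻³. Annual water volume added = 68.7 Gt / ρ_w = 6.870×10^13 kg / 1029 kg m⁻³ = 6.676×10^10 m³.
Δh per year = 6.676×10^10 / 3.68×10^14 = 1.81×10^-4 m = 0.18 mm.

≈ 0.18 mm/yr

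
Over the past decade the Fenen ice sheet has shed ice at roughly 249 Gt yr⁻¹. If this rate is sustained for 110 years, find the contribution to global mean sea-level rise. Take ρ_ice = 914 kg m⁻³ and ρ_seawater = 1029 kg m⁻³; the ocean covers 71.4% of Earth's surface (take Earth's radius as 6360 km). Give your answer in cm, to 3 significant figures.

≈ 7.33 cm

Total mass lost = 249 Gt/yr × 110 yr = 2.739×10^4 Gt = 2.739×10^16 kg.
ρ_w = 1029 kg m⁻³, so water volume = 2.739×10^16 / 1029 = 2.662×10^13 m³.
Δh = 2.662×10^13 / 3.63×10^14 = 0.0733 m = 7.33 cm.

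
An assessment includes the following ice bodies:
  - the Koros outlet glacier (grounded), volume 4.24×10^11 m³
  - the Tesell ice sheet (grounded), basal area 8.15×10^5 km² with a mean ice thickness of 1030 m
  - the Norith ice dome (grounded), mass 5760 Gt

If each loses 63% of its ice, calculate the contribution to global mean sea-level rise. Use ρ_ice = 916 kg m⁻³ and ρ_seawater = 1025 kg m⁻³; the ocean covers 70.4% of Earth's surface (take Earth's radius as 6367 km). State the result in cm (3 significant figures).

Koros: 0.63 × 4.24×10^11 m³ × (916/1025) = 2.387×10^11 m³ of water.
Tesell: ice volume = 8.15×10^5 km² × 1030 m = 8.394×10^5 km³; 0.63 × 8.394×10^5 × (916/1025) = 4.726×10^5 km³ of water.
Norith: 0.63 × 5760 Gt = 3.629×10^15 kg; dividing by ρ_w = 1025 kg m⁻³ gives 3.540×10^12 m³ of water.
Total added water ≈ 4.764×10^14 m³ over 3.59×10^14 m² → Δh = 1.33 m = 133 cm.

≈ 133 cm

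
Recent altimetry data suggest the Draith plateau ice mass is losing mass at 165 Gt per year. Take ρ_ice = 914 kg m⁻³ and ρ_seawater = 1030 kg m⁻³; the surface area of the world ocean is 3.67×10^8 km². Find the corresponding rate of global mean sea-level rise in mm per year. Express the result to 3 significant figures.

ρ_w = 1030 kg m⁻³. Annual water volume added = 165 Gt / ρ_w = 1.650×10^14 kg / 1030 kg m⁻³ = 1.602×10^11 m³.
Δh per year = 1.602×10^11 / 3.67×10^14 = 4.36×10^-4 m = 0.436 mm.

≈ 0.436 mm/yr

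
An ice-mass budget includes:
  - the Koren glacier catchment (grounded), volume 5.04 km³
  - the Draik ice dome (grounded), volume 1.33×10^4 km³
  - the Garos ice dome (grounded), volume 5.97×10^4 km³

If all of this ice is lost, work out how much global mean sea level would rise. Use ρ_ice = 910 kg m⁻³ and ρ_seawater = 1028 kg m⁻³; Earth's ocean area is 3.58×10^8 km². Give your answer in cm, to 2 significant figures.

Koren: 5.04 km³ × (910/1028) = 4.461 km³ of water.
Draik: 1.33×10^4 km³ × (910/1028) = 1.177×10^4 km³ of water.
Garos: 5.97×10^4 km³ × (910/1028) = 5.285×10^4 km³ of water.
Total added water ≈ 6.463×10^13 m³ over 3.58×10^14 m² → Δh = 0.181 m = 18 cm.

≈ 18 cm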